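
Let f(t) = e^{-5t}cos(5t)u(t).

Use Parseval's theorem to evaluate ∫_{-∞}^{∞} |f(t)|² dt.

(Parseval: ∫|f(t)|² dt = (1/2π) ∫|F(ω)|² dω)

∫|f(t)|² dt = \frac{3}{40}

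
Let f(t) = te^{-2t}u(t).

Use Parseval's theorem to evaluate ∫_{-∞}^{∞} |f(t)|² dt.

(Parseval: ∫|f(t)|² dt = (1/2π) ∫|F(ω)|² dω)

∫|f(t)|² dt = \frac{1}{32}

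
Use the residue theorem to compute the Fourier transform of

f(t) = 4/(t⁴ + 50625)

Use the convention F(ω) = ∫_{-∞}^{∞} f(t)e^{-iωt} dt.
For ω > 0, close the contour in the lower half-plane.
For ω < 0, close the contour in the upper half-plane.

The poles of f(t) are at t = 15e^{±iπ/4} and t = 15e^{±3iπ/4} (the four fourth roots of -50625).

Let g(z) = f(z)e^{-iωz}; for large |z| the factor e^{-iωz} decays in the lower half-plane when ω > 0 and in the upper half-plane when ω < 0.

Case ω > 0 (lower half-plane, clockwise contour ⇒ F(ω) = -2πi·ΣRes):
  Res_{z = - \frac{15 \sqrt{2}}{2} - \frac{15 \sqrt{2} i}{2}} g(z) = \frac{\sqrt{2} i \left(1 - i\right) e^{\frac{15 \sqrt{2} \omega \left(-1 + i\right)}{2}}}{6750}
  Res_{z = \frac{15 \sqrt{2}}{2} - \frac{15 \sqrt{2} i}{2}} g(z) = \frac{\sqrt{2} i \left(1 + i\right) e^{- \frac{15 \sqrt{2} \omega \left(1 + i\right)}{2}}}{6750}
  F(ω) = -2πi·ΣRes = \frac{\sqrt{2} \pi \left(\left(1 - i\right) e^{15 \sqrt{2} i \omega} + 1 + i\right) e^{- \frac{15 \sqrt{2} \omega \left(1 + i\right)}{2}}}{3375} = \frac{4 \pi e^{- \frac{15 \sqrt{2} \omega}{2}} \sin{\left(\frac{15 \sqrt{2} \omega}{2} + \frac{\pi}{4} \right)}}{3375}

Case ω < 0 (upper half-plane, counterclockwise contour ⇒ F(ω) = +2πi·ΣRes):
  Res_{z = \frac{15 \sqrt{2}}{2} + \frac{15 \sqrt{2} i}{2}} g(z) = \frac{\sqrt{2} i \left(-1 + i\right) e^{\frac{15 \sqrt{2} \omega \left(1 - i\right)}{2}}}{6750}
  Res_{z = - \frac{15 \sqrt{2}}{2} + \frac{15 \sqrt{2} i}{2}} g(z) = \frac{\sqrt{2} \left(1 - i\right) e^{\frac{15 \sqrt{2} \omega \left(1 + i\right)}{2}}}{6750}
  F(ω) = 2πi·ΣRes = - \frac{\sqrt{2} i \pi \left(i \left(1 - i\right) e^{\frac{15 \sqrt{2} \omega \left(1 - i\right)}{2}} - \left(1 - i\right) e^{\frac{15 \sqrt{2} \omega \left(1 + i\right)}{2}}\right)}{3375} = \frac{4 \pi e^{\frac{15 \sqrt{2} \omega}{2}} \cos{\left(\frac{15 \sqrt{2} \omega}{2} + \frac{\pi}{4} \right)}}{3375}

Both cases combine into a single formula in |ω|:

F(ω) = \frac{4 \pi e^{- \frac{15 \sqrt{2} \left|{\omega}\right|}{2}} \sin{\left(\frac{15 \sqrt{2} \left|{\omega}\right|}{2} + \frac{\pi}{4} \right)}}{3375}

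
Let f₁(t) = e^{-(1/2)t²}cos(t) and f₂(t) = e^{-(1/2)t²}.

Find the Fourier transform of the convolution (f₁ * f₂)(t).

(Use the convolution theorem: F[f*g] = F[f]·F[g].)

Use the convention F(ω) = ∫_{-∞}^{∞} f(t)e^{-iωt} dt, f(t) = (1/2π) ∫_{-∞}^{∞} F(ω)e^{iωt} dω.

F[f₁*f₂](ω) = \pi \left(e^{2 \omega} + 1\right) e^{- \omega^{2} - \omega - \frac{1}{2}}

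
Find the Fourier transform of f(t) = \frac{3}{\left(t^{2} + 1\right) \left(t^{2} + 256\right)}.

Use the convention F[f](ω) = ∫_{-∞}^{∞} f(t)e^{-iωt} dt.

F(ω) = \frac{\pi e^{- \left|{\omega}\right|}}{85} - \frac{\pi e^{- 16 \left|{\omega}\right|}}{1360}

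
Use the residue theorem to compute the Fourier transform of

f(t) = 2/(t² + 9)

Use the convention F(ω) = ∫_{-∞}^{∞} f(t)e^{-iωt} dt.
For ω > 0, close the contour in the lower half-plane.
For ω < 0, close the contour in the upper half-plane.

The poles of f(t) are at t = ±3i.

Let g(z) = f(z)e^{-iωz}; for large |z| the factor e^{-iωz} decays in the lower half-plane when ω > 0 and in the upper half-plane when ω < 0.

Case ω > 0 (lower half-plane, clockwise contour ⇒ F(ω) = -2πi·ΣRes):
  Res_{z = - 3 i} g(z) = \frac{i e^{- 3 \omega}}{3}
  F(ω) = -2πi·ΣRes = \frac{2 \pi e^{- 3 \omega}}{3}

Case ω < 0 (upper half-plane, counterclockwise contour ⇒ F(ω) = +2πi·ΣRes):
  Res_{z = 3 i} g(z) = - \frac{i e^{3 \omega}}{3}
  F(ω) = 2πi·ΣRes = \frac{2 \pi e^{3 \omega}}{3}

Both cases combine into a single formula in |ω|:

F(ω) = \frac{2 \pi e^{- 3 \left|{\omega}\right|}}{3}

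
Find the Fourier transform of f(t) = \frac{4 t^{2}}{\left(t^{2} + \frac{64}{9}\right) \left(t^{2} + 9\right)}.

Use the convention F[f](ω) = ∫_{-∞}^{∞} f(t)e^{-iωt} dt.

F(ω) = \frac{108 \pi e^{- 3 \left|{\omega}\right|}}{17} - \frac{96 \pi e^{- \frac{8 \left|{\omega}\right|}{3}}}{17}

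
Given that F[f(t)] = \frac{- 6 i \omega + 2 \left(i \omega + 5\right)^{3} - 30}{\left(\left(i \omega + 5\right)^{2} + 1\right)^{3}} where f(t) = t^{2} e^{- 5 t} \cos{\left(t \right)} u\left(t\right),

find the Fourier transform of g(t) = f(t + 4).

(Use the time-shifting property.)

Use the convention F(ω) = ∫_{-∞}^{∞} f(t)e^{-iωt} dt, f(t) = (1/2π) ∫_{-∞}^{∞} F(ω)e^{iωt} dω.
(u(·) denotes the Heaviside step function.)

F[g](ω) = \frac{2 \left(- 3 i \omega + \left(i \omega + 5\right)^{3} - 15\right) e^{4 i \omega}}{\left(\left(i \omega + 5\right)^{2} + 1\right)^{3}}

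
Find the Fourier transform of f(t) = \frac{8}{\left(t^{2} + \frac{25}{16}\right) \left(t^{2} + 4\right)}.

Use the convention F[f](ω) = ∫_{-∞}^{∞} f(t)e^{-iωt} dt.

F(ω) = - \frac{64 \pi e^{- 2 \left|{\omega}\right|}}{39} + \frac{512 \pi e^{- \frac{5 \left|{\omega}\right|}{4}}}{195}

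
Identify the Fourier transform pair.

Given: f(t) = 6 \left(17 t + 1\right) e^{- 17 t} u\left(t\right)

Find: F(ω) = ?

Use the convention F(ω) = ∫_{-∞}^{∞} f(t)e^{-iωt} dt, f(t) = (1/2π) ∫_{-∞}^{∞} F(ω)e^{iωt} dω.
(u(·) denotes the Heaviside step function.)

F(ω) = \frac{6 \left(- i \omega - 34\right)}{\omega^{2} - 34 i \omega - 289}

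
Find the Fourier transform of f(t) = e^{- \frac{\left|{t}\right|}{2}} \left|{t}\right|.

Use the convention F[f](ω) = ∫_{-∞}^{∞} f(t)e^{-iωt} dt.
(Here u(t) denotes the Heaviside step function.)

F(ω) = \frac{8 \left(1 - 4 \omega^{2}\right)}{\left(4 \omega^{2} + 1\right)^{2}}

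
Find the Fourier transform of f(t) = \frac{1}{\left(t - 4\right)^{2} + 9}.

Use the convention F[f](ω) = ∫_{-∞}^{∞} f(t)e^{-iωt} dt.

F(ω) = \frac{\pi e^{- 4 i \omega - 3 \left|{\omega}\right|}}{3}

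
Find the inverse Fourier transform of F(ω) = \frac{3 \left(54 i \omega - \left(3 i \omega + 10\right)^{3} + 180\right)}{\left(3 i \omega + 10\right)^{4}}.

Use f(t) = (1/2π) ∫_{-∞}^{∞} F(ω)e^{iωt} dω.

f(t) = \left(t^{2} - 1\right) e^{- \frac{10 t}{3}} u\left(t\right)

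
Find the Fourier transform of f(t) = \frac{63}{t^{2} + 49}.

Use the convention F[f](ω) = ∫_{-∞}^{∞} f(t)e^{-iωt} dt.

F(ω) = 9 \pi e^{- 7 \left|{\omega}\right|}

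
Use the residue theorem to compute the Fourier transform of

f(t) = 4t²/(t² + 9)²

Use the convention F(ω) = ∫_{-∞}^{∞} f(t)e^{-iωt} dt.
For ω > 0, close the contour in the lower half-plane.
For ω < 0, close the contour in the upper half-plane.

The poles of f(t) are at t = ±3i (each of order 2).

Let g(z) = f(z)e^{-iωz}; for large |z| the factor e^{-iωz} decays in the lower half-plane when ω > 0 and in the upper half-plane when ω < 0.

Case ω > 0 (lower half-plane, clockwise contour ⇒ F(ω) = -2πi·ΣRes):
  Res_{z = - 3 i} g(z) = i \left(\frac{1}{3} - \omega\right) e^{- 3 \omega} (pole of order 2)
  F(ω) = -2πi·ΣRes = \frac{2 \pi \left(1 - 3 \omega\right) e^{- 3 \omega}}{3}

Case ω < 0 (upper half-plane, counterclockwise contour ⇒ F(ω) = +2πi·ΣRes):
  Res_{z = 3 i} g(z) = i \left(- \omega - \frac{1}{3}\right) e^{3 \omega} (pole of order 2)
  F(ω) = 2πi·ΣRes = \frac{2 \pi \left(3 \omega + 1\right) e^{3 \omega}}{3}

Both cases combine into a single formula in |ω|:

F(ω) = \frac{2 \pi \left(1 - 3 \left|{\omega}\right|\right) e^{- 3 \left|{\omega}\right|}}{3}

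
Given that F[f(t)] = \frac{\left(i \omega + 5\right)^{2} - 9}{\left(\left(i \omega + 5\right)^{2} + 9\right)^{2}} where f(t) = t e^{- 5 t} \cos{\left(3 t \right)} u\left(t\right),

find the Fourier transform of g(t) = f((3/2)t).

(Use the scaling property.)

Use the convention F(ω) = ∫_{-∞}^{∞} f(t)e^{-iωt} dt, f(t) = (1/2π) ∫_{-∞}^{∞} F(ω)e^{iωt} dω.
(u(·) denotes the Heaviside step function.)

F[g](ω) = \frac{6 \left(\left(2 i \omega + 15\right)^{2} - 81\right)}{\left(\left(2 i \omega + 15\right)^{2} + 81\right)^{2}}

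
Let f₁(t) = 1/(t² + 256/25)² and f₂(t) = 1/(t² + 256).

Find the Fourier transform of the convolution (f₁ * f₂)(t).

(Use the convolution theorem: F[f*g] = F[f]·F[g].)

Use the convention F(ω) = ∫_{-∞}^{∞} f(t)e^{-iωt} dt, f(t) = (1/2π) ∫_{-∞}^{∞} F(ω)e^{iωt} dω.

F[f₁*f₂](ω) = \frac{25 \pi^{2} \left(16 \left|{\omega}\right| + 5\right) e^{- \frac{96 \left|{\omega}\right|}{5}}}{131072}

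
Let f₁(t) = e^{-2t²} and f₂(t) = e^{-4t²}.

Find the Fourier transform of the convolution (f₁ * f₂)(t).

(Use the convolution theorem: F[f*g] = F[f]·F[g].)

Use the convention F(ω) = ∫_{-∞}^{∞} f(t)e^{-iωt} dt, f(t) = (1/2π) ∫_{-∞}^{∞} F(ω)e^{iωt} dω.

F[f₁*f₂](ω) = \frac{\sqrt{2} \pi e^{- \frac{3 \omega^{2}}{16}}}{4}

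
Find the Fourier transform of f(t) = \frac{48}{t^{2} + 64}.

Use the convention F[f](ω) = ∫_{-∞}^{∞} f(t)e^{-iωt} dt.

F(ω) = 6 \pi e^{- 8 \left|{\omega}\right|}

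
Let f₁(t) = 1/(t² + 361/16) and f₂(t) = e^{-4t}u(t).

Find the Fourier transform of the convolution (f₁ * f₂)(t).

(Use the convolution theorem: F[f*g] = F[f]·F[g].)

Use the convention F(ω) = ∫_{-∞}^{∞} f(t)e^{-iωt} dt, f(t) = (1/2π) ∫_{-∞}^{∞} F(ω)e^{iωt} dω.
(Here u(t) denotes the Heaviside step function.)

F[f₁*f₂](ω) = \frac{4 \pi e^{- \frac{19 \left|{\omega}\right|}{4}}}{19 \left(i \omega + 4\right)}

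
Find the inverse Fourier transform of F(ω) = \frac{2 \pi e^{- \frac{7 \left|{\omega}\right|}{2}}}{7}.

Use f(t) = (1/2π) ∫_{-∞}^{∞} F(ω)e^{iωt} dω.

f(t) = \frac{1}{t^{2} + \frac{49}{4}}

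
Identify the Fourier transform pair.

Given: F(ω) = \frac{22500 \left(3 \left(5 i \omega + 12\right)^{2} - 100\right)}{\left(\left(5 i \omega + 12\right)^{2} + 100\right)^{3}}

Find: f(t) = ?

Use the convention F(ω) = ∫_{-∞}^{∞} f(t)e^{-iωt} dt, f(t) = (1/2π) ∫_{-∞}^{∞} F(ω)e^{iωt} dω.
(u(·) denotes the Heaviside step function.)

f(t) = 9 t^{2} e^{- \frac{12 t}{5}} \sin{\left(2 t \right)} u\left(t\right)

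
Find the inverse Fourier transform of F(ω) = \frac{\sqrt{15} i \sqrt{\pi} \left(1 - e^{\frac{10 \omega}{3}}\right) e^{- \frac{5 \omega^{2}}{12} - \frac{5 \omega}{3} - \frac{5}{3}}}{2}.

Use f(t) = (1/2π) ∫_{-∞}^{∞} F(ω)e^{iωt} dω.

f(t) = 3 e^{- \frac{3 t^{2}}{5}} \sin{\left(2 t \right)}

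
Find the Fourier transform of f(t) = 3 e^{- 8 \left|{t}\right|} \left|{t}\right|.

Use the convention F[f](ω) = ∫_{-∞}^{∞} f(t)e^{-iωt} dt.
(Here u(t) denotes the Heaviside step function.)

F(ω) = \frac{6 \left(64 - \omega^{2}\right)}{\left(\omega^{2} + 64\right)^{2}}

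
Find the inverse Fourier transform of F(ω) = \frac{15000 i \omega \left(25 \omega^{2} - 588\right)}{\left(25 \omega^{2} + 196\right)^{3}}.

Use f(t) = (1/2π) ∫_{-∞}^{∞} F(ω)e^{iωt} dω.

f(t) = 6 t e^{- \frac{14 \left|{t}\right|}{5}} \left|{t}\right|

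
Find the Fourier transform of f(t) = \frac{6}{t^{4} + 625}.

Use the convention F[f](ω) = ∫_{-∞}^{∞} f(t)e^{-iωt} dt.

F(ω) = \frac{6 \pi e^{- \frac{5 \sqrt{2} \left|{\omega}\right|}{2}} \sin{\left(\frac{5 \sqrt{2} \left|{\omega}\right|}{2} + \frac{\pi}{4} \right)}}{125}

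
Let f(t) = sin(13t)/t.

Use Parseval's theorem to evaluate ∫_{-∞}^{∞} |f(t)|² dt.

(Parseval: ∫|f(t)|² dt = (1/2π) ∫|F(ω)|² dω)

∫|f(t)|² dt = 13 \pi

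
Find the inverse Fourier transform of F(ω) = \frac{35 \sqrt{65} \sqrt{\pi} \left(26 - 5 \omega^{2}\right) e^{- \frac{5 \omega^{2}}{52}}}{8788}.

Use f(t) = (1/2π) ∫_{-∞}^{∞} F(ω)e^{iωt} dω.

f(t) = 7 t^{2} e^{- \frac{13 t^{2}}{5}}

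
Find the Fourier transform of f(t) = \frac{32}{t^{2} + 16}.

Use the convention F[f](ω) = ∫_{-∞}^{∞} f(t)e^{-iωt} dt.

F(ω) = 8 \pi e^{- 4 \left|{\omega}\right|}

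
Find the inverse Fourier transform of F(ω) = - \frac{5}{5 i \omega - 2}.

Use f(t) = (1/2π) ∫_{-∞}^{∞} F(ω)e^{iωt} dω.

f(t) = e^{\frac{2 t}{5}} u\left(- t\right)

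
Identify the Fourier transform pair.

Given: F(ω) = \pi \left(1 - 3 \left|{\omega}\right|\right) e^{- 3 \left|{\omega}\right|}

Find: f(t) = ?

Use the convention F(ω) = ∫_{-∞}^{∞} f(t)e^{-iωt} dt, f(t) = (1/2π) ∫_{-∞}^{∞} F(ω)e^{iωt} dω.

f(t) = \frac{6 t^{2}}{\left(t^{2} + 9\right)^{2}}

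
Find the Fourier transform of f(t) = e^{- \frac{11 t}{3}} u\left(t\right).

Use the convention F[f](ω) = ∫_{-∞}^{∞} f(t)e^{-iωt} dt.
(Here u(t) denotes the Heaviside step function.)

F(ω) = \frac{3}{3 i \omega + 11}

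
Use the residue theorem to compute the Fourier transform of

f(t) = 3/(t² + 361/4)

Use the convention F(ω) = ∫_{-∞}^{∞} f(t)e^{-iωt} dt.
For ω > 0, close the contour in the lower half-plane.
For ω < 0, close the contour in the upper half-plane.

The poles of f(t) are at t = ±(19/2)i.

Let g(z) = f(z)e^{-iωz}; for large |z| the factor e^{-iωz} decays in the lower half-plane when ω > 0 and in the upper half-plane when ω < 0.

Case ω > 0 (lower half-plane, clockwise contour ⇒ F(ω) = -2πi·ΣRes):
  Res_{z = - \frac{19 i}{2}} g(z) = \frac{3 i e^{- \frac{19 \omega}{2}}}{19}
  F(ω) = -2πi·ΣRes = \frac{6 \pi e^{- \frac{19 \omega}{2}}}{19}

Case ω < 0 (upper half-plane, counterclockwise contour ⇒ F(ω) = +2πi·ΣRes):
  Res_{z = \frac{19 i}{2}} g(z) = - \frac{3 i e^{\frac{19 \omega}{2}}}{19}
  F(ω) = 2πi·ΣRes = \frac{6 \pi e^{\frac{19 \omega}{2}}}{19}

Both cases combine into a single formula in |ω|:

F(ω) = \frac{6 \pi e^{- \frac{19 \left|{\omega}\right|}{2}}}{19}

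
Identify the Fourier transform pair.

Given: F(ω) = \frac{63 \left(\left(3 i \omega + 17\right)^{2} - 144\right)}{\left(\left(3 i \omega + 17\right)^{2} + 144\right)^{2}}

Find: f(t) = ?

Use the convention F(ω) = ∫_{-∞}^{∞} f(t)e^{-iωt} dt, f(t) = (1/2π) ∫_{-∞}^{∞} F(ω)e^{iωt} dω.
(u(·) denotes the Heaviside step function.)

f(t) = 7 t e^{- \frac{17 t}{3}} \cos{\left(4 t \right)} u\left(t\right)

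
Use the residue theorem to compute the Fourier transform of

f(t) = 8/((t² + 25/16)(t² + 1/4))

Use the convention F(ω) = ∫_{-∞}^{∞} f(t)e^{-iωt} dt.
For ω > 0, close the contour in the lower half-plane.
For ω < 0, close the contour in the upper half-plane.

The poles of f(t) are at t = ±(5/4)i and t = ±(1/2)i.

Let g(z) = f(z)e^{-iωz}; for large |z| the factor e^{-iωz} decays in the lower half-plane when ω > 0 and in the upper half-plane when ω < 0.

Case ω > 0 (lower half-plane, clockwise contour ⇒ F(ω) = -2πi·ΣRes):
  Res_{z = - \frac{5 i}{4}} g(z) = - \frac{256 i e^{- \frac{5 \omega}{4}}}{105}
  Res_{z = - \frac{i}{2}} g(z) = \frac{128 i e^{- \frac{\omega}{2}}}{21}
  F(ω) = -2πi·ΣRes = \frac{256 \pi e^{- \frac{\omega}{2}}}{21} - \frac{512 \pi e^{- \frac{5 \omega}{4}}}{105}

Case ω < 0 (upper half-plane, counterclockwise contour ⇒ F(ω) = +2πi·ΣRes):
  Res_{z = \frac{5 i}{4}} g(z) = \frac{256 i e^{\frac{5 \omega}{4}}}{105}
  Res_{z = \frac{i}{2}} g(z) = - \frac{128 i e^{\frac{\omega}{2}}}{21}
  F(ω) = 2πi·ΣRes = \frac{256 \pi \left(- 2 e^{\frac{5 \omega}{4}} + 5 e^{\frac{\omega}{2}}\right)}{105}

Both cases combine into a single formula in |ω|:

F(ω) = \frac{256 \pi e^{- \frac{\left|{\omega}\right|}{2}}}{21} - \frac{512 \pi e^{- \frac{5 \left|{\omega}\right|}{4}}}{105}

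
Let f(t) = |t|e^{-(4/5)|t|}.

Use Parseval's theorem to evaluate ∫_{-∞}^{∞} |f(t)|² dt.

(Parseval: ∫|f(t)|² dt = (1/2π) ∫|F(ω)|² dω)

∫|f(t)|² dt = \frac{125}{128}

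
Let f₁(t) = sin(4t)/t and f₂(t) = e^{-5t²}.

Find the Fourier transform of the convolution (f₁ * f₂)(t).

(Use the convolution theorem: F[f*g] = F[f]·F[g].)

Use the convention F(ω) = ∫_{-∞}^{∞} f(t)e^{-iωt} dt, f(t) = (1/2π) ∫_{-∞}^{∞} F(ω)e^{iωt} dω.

F[f₁*f₂](ω) = \begin{cases} \frac{\sqrt{5} \pi^{\frac{3}{2}} e^{- \frac{\omega^{2}}{20}}}{5} & \text{for}\: \omega > -4 \wedge \omega < 4 \\0 & \text{otherwise} \end{cases}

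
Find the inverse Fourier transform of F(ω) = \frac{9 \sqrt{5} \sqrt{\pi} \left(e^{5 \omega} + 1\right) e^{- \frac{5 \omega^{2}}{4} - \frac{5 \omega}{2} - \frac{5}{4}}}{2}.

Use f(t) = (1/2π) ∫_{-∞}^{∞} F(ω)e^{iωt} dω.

f(t) = 9 e^{- \frac{t^{2}}{5}} \cos{\left(t \right)}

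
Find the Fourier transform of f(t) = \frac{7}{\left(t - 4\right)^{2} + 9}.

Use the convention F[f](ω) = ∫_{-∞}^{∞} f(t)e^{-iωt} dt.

F(ω) = \frac{7 \pi e^{- 4 i \omega - 3 \left|{\omega}\right|}}{3}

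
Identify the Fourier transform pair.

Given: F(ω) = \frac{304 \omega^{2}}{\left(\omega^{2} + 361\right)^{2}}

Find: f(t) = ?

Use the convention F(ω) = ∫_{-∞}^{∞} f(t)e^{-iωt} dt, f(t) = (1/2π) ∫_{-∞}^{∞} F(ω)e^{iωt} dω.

f(t) = 4 \left(1 - 19 \left|{t}\right|\right) e^{- 19 \left|{t}\right|}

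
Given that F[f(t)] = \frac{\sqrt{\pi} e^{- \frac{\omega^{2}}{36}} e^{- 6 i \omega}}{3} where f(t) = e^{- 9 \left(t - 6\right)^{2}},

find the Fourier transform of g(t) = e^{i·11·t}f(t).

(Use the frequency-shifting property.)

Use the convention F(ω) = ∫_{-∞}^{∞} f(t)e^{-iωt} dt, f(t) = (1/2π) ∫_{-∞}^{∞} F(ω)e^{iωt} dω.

F[g](ω) = \frac{\sqrt{\pi} e^{- \frac{\left(\omega - 11\right) \left(\omega - 11 + 216 i\right)}{36}}}{3}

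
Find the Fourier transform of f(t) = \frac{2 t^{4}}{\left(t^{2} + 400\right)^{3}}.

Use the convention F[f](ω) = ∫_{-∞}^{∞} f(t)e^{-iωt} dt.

F(ω) = \frac{\pi \left(400 \omega^{2} - 100 \left|{\omega}\right| + 3\right) e^{- 20 \left|{\omega}\right|}}{80}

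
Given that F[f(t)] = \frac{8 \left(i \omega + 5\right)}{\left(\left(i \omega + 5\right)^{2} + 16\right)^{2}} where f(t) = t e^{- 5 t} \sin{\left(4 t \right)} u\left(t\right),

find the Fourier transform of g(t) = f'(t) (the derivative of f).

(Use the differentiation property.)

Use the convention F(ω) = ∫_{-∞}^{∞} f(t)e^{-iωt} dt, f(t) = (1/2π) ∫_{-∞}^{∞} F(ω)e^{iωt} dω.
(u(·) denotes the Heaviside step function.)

F[g](ω) = \frac{8 i \omega \left(i \omega + 5\right)}{\left(\left(i \omega + 5\right)^{2} + 16\right)^{2}}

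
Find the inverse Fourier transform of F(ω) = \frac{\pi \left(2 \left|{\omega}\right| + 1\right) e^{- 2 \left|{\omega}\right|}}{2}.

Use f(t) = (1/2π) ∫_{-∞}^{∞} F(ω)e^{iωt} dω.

f(t) = \frac{8}{\left(t^{2} + 4\right)^{2}}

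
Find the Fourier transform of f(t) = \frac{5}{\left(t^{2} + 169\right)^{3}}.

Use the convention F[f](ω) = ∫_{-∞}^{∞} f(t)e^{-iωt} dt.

F(ω) = \frac{5 \pi \left(169 \omega^{2} + 39 \left|{\omega}\right| + 3\right) e^{- 13 \left|{\omega}\right|}}{2970344}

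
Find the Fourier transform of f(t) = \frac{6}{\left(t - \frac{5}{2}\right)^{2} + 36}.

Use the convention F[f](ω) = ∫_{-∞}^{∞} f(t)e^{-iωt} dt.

F(ω) = \pi e^{- \frac{5 i \omega}{2} - 6 \left|{\omega}\right|}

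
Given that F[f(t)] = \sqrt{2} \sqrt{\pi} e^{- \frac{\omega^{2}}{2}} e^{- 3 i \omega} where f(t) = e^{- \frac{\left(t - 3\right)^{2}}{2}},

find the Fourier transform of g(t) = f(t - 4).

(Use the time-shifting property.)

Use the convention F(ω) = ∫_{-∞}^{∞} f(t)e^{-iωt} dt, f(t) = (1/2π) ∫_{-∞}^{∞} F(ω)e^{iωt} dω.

F[g](ω) = \sqrt{2} \sqrt{\pi} e^{- \frac{\omega \left(\omega + 14 i\right)}{2}}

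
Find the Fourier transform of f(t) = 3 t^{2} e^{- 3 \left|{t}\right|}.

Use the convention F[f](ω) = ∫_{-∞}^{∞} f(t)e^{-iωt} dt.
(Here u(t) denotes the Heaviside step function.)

F(ω) = \frac{108 \left(3 - \omega^{2}\right)}{\left(\omega^{2} + 9\right)^{3}}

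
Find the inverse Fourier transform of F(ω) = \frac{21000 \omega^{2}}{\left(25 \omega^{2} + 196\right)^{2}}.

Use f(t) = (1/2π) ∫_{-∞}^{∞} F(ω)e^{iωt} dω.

f(t) = 3 \left(1 - \frac{14 \left|{t}\right|}{5}\right) e^{- \frac{14 \left|{t}\right|}{5}}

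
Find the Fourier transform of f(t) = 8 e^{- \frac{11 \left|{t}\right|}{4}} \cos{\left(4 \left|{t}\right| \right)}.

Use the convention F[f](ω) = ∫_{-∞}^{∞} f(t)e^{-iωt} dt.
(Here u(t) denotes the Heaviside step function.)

F(ω) = \frac{704 \left(16 \omega^{2} + 377\right)}{256 \omega^{4} - 4320 \omega^{2} + 142129}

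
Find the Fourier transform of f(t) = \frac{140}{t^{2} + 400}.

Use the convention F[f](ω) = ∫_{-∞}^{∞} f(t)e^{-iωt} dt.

F(ω) = 7 \pi e^{- 20 \left|{\omega}\right|}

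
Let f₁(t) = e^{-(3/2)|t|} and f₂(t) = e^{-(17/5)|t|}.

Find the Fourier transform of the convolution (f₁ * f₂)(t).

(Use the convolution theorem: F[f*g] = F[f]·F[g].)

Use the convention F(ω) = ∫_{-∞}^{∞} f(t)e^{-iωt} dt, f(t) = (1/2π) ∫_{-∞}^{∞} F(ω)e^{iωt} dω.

F[f₁*f₂](ω) = \frac{2040}{100 \omega^{4} + 1381 \omega^{2} + 2601}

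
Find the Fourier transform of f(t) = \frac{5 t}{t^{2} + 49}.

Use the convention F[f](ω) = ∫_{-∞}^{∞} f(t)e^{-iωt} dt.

F(ω) = - 5 i \pi e^{- 7 \left|{\omega}\right|} \operatorname{sign}{\left(\omega \right)}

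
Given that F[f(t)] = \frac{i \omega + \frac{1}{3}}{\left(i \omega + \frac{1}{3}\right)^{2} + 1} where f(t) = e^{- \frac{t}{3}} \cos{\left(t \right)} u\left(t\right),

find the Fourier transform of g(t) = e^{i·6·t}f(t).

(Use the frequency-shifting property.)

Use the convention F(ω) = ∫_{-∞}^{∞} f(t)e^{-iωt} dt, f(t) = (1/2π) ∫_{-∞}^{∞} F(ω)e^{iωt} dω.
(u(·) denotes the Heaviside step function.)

F[g](ω) = \frac{3 \left(3 i \left(\omega - 6\right) + 1\right)}{\left(3 i \left(\omega - 6\right) + 1\right)^{2} + 9}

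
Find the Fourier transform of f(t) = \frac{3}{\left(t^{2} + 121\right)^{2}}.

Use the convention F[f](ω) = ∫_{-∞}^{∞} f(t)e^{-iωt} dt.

F(ω) = \frac{3 \pi \left(11 \left|{\omega}\right| + 1\right) e^{- 11 \left|{\omega}\right|}}{2662}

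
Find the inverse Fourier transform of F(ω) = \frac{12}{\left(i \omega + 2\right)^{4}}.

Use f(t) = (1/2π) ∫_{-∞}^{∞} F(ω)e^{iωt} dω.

f(t) = 2 t^{3} e^{- 2 t} u\left(t\right)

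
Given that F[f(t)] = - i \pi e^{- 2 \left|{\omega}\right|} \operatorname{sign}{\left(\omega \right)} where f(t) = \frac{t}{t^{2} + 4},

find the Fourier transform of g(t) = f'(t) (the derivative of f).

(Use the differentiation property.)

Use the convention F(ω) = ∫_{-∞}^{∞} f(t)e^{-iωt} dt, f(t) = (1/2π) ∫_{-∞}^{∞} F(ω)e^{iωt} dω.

F[g](ω) = \pi \omega e^{- 2 \left|{\omega}\right|} \operatorname{sign}{\left(\omega \right)}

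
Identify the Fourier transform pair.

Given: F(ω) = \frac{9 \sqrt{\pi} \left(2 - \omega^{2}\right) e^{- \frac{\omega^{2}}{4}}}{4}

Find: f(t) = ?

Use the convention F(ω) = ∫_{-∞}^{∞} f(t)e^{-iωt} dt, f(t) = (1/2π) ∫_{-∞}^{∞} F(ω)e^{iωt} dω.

f(t) = 9 t^{2} e^{- t^{2}}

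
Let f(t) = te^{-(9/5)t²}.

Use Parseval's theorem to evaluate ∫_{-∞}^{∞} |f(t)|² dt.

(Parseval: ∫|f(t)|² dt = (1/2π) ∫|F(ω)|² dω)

∫|f(t)|² dt = \frac{5 \sqrt{10} \sqrt{\pi}}{216}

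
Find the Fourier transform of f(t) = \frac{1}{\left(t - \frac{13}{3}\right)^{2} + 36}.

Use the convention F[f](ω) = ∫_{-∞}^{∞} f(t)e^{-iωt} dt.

F(ω) = \frac{\pi e^{- \frac{13 i \omega}{3} - 6 \left|{\omega}\right|}}{6}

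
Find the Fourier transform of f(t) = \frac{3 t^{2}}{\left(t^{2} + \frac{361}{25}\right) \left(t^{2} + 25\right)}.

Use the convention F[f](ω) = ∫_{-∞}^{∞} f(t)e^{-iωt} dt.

F(ω) = \frac{125 \pi e^{- 5 \left|{\omega}\right|}}{88} - \frac{95 \pi e^{- \frac{19 \left|{\omega}\right|}{5}}}{88}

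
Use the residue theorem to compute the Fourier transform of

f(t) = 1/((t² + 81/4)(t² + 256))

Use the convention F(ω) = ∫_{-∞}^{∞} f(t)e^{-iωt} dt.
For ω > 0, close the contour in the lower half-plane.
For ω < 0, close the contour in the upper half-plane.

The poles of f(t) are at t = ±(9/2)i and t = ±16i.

Let g(z) = f(z)e^{-iωz}; for large |z| the factor e^{-iωz} decays in the lower half-plane when ω > 0 and in the upper half-plane when ω < 0.

Case ω > 0 (lower half-plane, clockwise contour ⇒ F(ω) = -2πi·ΣRes):
  Res_{z = - \frac{9 i}{2}} g(z) = \frac{4 i e^{- \frac{9 \omega}{2}}}{8487}
  Res_{z = - 16 i} g(z) = - \frac{i e^{- 16 \omega}}{7544}
  F(ω) = -2πi·ΣRes = - \frac{\pi e^{- 16 \omega}}{3772} + \frac{8 \pi e^{- \frac{9 \omega}{2}}}{8487}

Case ω < 0 (upper half-plane, counterclockwise contour ⇒ F(ω) = +2πi·ΣRes):
  Res_{z = \frac{9 i}{2}} g(z) = - \frac{4 i e^{\frac{9 \omega}{2}}}{8487}
  Res_{z = 16 i} g(z) = \frac{i e^{16 \omega}}{7544}
  F(ω) = 2πi·ΣRes = \frac{\pi \left(32 e^{\frac{9 \omega}{2}} - 9 e^{16 \omega}\right)}{33948}

Both cases combine into a single formula in |ω|:

F(ω) = - \frac{\pi e^{- 16 \left|{\omega}\right|}}{3772} + \frac{8 \pi e^{- \frac{9 \left|{\omega}\right|}{2}}}{8487}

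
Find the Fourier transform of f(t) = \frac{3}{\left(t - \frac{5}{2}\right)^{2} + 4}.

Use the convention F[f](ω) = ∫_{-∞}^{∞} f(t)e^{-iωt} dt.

F(ω) = \frac{3 \pi e^{- \frac{5 i \omega}{2} - 2 \left|{\omega}\right|}}{2}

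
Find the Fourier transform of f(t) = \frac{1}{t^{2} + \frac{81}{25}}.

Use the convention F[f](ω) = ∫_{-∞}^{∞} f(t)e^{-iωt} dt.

F(ω) = \frac{5 \pi e^{- \frac{9 \left|{\omega}\right|}{5}}}{9}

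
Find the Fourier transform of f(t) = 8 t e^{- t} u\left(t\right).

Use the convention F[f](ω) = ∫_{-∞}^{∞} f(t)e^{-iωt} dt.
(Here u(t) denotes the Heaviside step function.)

F(ω) = \frac{8}{\left(i \omega + 1\right)^{2}}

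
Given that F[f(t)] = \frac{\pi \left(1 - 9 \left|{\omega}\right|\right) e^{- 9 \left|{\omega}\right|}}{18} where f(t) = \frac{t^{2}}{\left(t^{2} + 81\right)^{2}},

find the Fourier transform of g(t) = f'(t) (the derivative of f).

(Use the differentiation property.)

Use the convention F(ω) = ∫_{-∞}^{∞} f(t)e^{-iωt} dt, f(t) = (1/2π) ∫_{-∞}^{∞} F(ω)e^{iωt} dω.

F[g](ω) = \frac{i \pi \omega \left(1 - 9 \left|{\omega}\right|\right) e^{- 9 \left|{\omega}\right|}}{18}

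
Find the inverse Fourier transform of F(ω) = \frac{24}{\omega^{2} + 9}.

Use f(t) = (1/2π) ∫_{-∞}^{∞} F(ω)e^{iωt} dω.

f(t) = 4 e^{- 3 \left|{t}\right|}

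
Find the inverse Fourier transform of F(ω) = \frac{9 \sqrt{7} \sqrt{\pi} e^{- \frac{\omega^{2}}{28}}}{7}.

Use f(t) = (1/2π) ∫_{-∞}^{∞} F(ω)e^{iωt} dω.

f(t) = 9 e^{- 7 t^{2}}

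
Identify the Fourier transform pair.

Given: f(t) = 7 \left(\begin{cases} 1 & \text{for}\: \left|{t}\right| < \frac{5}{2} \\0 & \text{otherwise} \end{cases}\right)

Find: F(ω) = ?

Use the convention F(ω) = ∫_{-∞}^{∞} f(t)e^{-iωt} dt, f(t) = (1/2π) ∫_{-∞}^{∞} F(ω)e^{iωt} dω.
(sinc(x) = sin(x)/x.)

F(ω) = 35 \operatorname{sinc}{\left(\frac{5 \omega}{2} \right)}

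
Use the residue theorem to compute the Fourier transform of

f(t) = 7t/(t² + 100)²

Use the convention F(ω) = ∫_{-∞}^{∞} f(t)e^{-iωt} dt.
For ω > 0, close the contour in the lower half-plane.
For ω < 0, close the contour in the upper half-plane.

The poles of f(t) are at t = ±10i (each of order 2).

Let g(z) = f(z)e^{-iωz}; for large |z| the factor e^{-iωz} decays in the lower half-plane when ω > 0 and in the upper half-plane when ω < 0.

Case ω > 0 (lower half-plane, clockwise contour ⇒ F(ω) = -2πi·ΣRes):
  Res_{z = - 10 i} g(z) = \frac{7 \omega e^{- 10 \omega}}{40} (pole of order 2)
  F(ω) = -2πi·ΣRes = - \frac{7 i \pi \omega e^{- 10 \omega}}{20}

Case ω < 0 (upper half-plane, counterclockwise contour ⇒ F(ω) = +2πi·ΣRes):
  Res_{z = 10 i} g(z) = - \frac{7 \omega e^{10 \omega}}{40} (pole of order 2)
  F(ω) = 2πi·ΣRes = - \frac{7 i \pi \omega e^{10 \omega}}{20}

Both cases combine into a single formula in |ω|:

F(ω) = - \frac{7 i \pi \omega e^{- 10 \left|{\omega}\right|}}{20}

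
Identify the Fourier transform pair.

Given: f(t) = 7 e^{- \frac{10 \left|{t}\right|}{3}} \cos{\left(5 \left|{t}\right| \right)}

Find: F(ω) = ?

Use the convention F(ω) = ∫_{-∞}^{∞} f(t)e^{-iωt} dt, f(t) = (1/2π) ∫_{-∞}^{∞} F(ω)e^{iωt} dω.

F(ω) = \frac{420 \left(9 \omega^{2} + 325\right)}{81 \omega^{4} - 2250 \omega^{2} + 105625}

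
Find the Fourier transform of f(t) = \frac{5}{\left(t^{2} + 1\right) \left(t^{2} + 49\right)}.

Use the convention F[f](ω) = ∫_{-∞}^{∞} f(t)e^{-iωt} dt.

F(ω) = \frac{5 \pi \left(7 e^{6 \left|{\omega}\right|} - 1\right) e^{- 7 \left|{\omega}\right|}}{336}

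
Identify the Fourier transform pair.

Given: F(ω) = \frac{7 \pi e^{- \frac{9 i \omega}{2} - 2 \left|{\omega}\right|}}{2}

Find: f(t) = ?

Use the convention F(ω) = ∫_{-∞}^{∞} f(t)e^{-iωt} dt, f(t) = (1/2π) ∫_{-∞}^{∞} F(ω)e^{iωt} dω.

f(t) = \frac{7}{\left(t - \frac{9}{2}\right)^{2} + 4}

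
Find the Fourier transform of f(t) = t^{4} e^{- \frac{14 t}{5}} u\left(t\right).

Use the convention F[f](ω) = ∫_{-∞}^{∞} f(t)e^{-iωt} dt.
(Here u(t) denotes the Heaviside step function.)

F(ω) = \frac{75000}{\left(5 i \omega + 14\right)^{5}}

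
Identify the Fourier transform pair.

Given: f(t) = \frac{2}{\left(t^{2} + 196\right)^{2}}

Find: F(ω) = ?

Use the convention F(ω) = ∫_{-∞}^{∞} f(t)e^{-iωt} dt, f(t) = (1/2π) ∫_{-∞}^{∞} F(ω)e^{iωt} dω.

F(ω) = \frac{\pi \left(14 \left|{\omega}\right| + 1\right) e^{- 14 \left|{\omega}\right|}}{2744}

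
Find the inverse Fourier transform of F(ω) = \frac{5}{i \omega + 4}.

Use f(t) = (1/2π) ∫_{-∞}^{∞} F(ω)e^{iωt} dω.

f(t) = 5 e^{- 4 t} u\left(t\right)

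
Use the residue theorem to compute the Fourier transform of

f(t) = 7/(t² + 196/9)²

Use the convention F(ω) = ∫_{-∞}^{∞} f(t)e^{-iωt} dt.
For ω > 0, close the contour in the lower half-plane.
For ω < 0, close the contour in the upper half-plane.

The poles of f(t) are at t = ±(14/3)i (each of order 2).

Let g(z) = f(z)e^{-iωz}; for large |z| the factor e^{-iωz} decays in the lower half-plane when ω > 0 and in the upper half-plane when ω < 0.

Case ω > 0 (lower half-plane, clockwise contour ⇒ F(ω) = -2πi·ΣRes):
  Res_{z = - \frac{14 i}{3}} g(z) = \frac{9 i \left(14 \omega + 3\right) e^{- \frac{14 \omega}{3}}}{1568} (pole of order 2)
  F(ω) = -2πi·ΣRes = \frac{9 \pi \left(14 \omega + 3\right) e^{- \frac{14 \omega}{3}}}{784}

Case ω < 0 (upper half-plane, counterclockwise contour ⇒ F(ω) = +2πi·ΣRes):
  Res_{z = \frac{14 i}{3}} g(z) = \frac{9 i \left(14 \omega - 3\right) e^{\frac{14 \omega}{3}}}{1568} (pole of order 2)
  F(ω) = 2πi·ΣRes = \frac{9 \pi \left(3 - 14 \omega\right) e^{\frac{14 \omega}{3}}}{784}

Both cases combine into a single formula in |ω|:

F(ω) = \frac{9 \pi \left(14 \left|{\omega}\right| + 3\right) e^{- \frac{14 \left|{\omega}\right|}{3}}}{784}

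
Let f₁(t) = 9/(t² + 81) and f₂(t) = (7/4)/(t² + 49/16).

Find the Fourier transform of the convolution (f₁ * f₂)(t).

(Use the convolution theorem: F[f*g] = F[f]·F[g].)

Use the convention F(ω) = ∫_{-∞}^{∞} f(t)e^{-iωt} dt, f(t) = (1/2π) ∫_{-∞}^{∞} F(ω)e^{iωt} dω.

F[f₁*f₂](ω) = \pi^{2} e^{- \frac{43 \left|{\omega}\right|}{4}}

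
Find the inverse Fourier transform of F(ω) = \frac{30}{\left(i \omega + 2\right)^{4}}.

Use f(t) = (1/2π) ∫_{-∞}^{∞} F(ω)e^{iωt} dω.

f(t) = 5 t^{3} e^{- 2 t} u\left(t\right)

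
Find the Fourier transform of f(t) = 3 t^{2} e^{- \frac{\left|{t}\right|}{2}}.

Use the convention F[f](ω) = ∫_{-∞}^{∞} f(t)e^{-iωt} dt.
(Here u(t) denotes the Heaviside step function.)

F(ω) = \frac{96 \left(1 - 12 \omega^{2}\right)}{\left(4 \omega^{2} + 1\right)^{3}}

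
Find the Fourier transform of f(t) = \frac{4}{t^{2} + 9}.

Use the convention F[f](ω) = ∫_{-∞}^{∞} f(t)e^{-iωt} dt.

F(ω) = \frac{4 \pi e^{- 3 \left|{\omega}\right|}}{3}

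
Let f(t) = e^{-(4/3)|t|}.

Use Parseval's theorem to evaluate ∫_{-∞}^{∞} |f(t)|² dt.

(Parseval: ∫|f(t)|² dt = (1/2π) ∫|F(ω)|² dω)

∫|f(t)|² dt = \frac{3}{4}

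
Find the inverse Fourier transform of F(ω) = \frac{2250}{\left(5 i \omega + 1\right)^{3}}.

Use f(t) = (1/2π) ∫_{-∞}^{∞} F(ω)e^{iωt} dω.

f(t) = 9 t^{2} e^{- \frac{t}{5}} u\left(t\right)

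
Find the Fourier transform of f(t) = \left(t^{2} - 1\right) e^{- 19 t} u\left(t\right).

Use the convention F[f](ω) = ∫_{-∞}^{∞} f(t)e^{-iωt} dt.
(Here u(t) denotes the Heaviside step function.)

F(ω) = \frac{2 i \omega - \left(i \omega + 19\right)^{3} + 38}{\left(i \omega + 19\right)^{4}}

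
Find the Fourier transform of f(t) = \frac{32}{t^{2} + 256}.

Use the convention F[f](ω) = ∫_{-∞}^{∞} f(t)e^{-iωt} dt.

F(ω) = 2 \pi e^{- 16 \left|{\omega}\right|}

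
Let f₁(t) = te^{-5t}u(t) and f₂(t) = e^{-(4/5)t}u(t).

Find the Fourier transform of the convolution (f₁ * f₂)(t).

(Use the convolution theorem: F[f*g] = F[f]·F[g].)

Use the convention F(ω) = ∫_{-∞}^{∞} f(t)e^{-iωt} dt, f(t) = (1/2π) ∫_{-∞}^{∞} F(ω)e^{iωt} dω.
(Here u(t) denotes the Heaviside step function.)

F[f₁*f₂](ω) = \frac{5}{\left(i \omega + 5\right)^{2} \left(5 i \omega + 4\right)}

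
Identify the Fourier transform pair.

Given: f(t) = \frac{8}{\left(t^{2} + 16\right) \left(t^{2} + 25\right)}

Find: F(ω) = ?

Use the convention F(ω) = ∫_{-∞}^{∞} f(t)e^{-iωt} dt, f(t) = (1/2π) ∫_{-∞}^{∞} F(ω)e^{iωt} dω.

F(ω) = \frac{2 \pi \left(5 e^{\left|{\omega}\right|} - 4\right) e^{- 5 \left|{\omega}\right|}}{45}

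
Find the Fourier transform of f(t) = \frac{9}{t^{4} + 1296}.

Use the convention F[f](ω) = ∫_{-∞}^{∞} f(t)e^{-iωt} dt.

F(ω) = \frac{\pi e^{- 3 \sqrt{2} \left|{\omega}\right|} \sin{\left(3 \sqrt{2} \left|{\omega}\right| + \frac{\pi}{4} \right)}}{24}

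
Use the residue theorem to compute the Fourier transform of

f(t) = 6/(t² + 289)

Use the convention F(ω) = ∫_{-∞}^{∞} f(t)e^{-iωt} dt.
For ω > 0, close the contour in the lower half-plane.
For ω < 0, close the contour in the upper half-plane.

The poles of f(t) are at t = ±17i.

Let g(z) = f(z)e^{-iωz}; for large |z| the factor e^{-iωz} decays in the lower half-plane when ω > 0 and in the upper half-plane when ω < 0.

Case ω > 0 (lower half-plane, clockwise contour ⇒ F(ω) = -2πi·ΣRes):
  Res_{z = - 17 i} g(z) = \frac{3 i e^{- 17 \omega}}{17}
  F(ω) = -2πi·ΣRes = \frac{6 \pi e^{- 17 \omega}}{17}

Case ω < 0 (upper half-plane, counterclockwise contour ⇒ F(ω) = +2πi·ΣRes):
  Res_{z = 17 i} g(z) = - \frac{3 i e^{17 \omega}}{17}
  F(ω) = 2πi·ΣRes = \frac{6 \pi e^{17 \omega}}{17}

Both cases combine into a single formula in |ω|:

F(ω) = \frac{6 \pi e^{- 17 \left|{\omega}\right|}}{17}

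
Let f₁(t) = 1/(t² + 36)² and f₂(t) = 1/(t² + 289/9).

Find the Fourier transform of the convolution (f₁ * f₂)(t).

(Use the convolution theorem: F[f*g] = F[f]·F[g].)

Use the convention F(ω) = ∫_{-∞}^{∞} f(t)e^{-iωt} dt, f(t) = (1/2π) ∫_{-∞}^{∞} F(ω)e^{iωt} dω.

F[f₁*f₂](ω) = \frac{\pi^{2} \left(6 \left|{\omega}\right| + 1\right) e^{- \frac{35 \left|{\omega}\right|}{3}}}{2448}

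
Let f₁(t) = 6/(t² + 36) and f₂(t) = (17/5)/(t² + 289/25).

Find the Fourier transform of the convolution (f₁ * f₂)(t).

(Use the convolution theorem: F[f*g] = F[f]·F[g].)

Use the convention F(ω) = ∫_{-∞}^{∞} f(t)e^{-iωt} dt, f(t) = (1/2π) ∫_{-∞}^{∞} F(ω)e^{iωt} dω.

F[f₁*f₂](ω) = \pi^{2} e^{- \frac{47 \left|{\omega}\right|}{5}}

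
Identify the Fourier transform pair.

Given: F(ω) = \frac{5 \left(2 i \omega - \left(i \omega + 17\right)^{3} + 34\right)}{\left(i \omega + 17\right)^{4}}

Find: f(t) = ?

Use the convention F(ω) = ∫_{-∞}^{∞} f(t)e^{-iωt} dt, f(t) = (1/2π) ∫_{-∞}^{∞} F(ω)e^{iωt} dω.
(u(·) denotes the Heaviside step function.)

f(t) = 5 \left(t^{2} - 1\right) e^{- 17 t} u\left(t\right)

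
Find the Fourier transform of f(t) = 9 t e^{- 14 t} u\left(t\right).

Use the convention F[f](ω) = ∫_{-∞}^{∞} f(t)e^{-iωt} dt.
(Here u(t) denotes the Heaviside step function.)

F(ω) = \frac{9}{\left(i \omega + 14\right)^{2}}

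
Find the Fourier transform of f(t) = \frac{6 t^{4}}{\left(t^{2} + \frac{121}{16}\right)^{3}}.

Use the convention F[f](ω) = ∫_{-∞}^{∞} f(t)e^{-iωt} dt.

F(ω) = \frac{3 \pi \left(121 \omega^{2} - 220 \left|{\omega}\right| + 48\right) e^{- \frac{11 \left|{\omega}\right|}{4}}}{176}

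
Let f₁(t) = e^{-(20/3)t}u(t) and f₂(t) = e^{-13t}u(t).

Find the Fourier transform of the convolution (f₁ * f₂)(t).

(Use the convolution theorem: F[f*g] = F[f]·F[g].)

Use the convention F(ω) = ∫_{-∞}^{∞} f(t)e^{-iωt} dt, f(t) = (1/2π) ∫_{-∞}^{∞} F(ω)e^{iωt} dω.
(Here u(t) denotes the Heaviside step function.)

F[f₁*f₂](ω) = \frac{3}{\left(i \omega + 13\right) \left(3 i \omega + 20\right)}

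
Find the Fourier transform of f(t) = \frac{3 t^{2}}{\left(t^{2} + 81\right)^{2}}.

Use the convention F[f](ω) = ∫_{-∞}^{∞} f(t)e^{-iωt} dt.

F(ω) = \frac{\pi \left(1 - 9 \left|{\omega}\right|\right) e^{- 9 \left|{\omega}\right|}}{6}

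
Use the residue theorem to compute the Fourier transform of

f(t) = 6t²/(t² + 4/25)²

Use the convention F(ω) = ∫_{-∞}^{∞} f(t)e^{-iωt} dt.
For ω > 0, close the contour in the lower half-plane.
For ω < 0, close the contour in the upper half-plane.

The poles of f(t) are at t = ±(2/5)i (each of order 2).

Let g(z) = f(z)e^{-iωz}; for large |z| the factor e^{-iωz} decays in the lower half-plane when ω > 0 and in the upper half-plane when ω < 0.

Case ω > 0 (lower half-plane, clockwise contour ⇒ F(ω) = -2πi·ΣRes):
  Res_{z = - \frac{2 i}{5}} g(z) = \frac{3 i \left(5 - 2 \omega\right) e^{- \frac{2 \omega}{5}}}{4} (pole of order 2)
  F(ω) = -2πi·ΣRes = \frac{3 \pi \left(5 - 2 \omega\right) e^{- \frac{2 \omega}{5}}}{2}

Case ω < 0 (upper half-plane, counterclockwise contour ⇒ F(ω) = +2πi·ΣRes):
  Res_{z = \frac{2 i}{5}} g(z) = \frac{3 i \left(- 2 \omega - 5\right) e^{\frac{2 \omega}{5}}}{4} (pole of order 2)
  F(ω) = 2πi·ΣRes = \frac{3 \pi \left(2 \omega + 5\right) e^{\frac{2 \omega}{5}}}{2}

Both cases combine into a single formula in |ω|:

F(ω) = \frac{3 \pi \left(5 - 2 \left|{\omega}\right|\right) e^{- \frac{2 \left|{\omega}\right|}{5}}}{2}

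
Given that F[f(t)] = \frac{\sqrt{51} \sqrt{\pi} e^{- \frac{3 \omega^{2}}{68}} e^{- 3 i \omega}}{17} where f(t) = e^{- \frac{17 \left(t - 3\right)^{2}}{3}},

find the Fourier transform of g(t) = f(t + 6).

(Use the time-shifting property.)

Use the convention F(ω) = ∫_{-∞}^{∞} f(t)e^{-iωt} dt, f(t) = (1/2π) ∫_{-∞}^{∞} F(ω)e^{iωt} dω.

F[g](ω) = \frac{\sqrt{51} \sqrt{\pi} e^{3 \omega \left(- \frac{\omega}{68} + i\right)}}{17}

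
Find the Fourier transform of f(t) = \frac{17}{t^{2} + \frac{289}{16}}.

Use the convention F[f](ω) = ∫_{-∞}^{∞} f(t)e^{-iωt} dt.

F(ω) = 4 \pi e^{- \frac{17 \left|{\omega}\right|}{4}}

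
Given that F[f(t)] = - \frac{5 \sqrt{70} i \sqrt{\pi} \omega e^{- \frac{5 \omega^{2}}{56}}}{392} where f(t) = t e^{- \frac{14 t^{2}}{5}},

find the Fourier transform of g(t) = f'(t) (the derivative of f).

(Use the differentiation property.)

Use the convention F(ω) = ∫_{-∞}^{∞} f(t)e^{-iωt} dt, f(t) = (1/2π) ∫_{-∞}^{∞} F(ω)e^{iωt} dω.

F[g](ω) = \frac{5 \sqrt{70} \sqrt{\pi} \omega^{2} e^{- \frac{5 \omega^{2}}{56}}}{392}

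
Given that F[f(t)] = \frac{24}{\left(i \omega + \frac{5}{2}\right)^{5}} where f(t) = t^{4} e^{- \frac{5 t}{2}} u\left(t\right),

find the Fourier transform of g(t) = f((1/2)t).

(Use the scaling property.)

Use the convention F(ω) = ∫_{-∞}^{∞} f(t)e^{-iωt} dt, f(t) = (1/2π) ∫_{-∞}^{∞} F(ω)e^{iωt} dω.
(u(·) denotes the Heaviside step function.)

F[g](ω) = \frac{1536}{\left(4 i \omega + 5\right)^{5}}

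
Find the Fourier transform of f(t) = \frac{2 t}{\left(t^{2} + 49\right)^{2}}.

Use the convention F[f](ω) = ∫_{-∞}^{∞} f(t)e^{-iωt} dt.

F(ω) = - \frac{i \pi \omega e^{- 7 \left|{\omega}\right|}}{7}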